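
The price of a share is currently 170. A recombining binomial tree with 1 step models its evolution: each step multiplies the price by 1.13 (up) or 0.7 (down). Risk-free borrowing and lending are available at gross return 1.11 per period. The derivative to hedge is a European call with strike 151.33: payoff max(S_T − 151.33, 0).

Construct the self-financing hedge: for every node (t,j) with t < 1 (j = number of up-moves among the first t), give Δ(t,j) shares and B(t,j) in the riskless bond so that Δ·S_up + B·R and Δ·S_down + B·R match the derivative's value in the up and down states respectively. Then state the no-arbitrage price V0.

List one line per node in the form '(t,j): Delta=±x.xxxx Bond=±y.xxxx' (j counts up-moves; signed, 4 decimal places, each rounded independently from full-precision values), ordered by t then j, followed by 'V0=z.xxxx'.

No-arbitrage ⇒ martingale measure with p* = (R−d)/(u−d) = 0.9535.
Payoff layer (t=1): V(1,0)=0.0000, V(1,1)=40.7700
(0,0): S=170.0000. Δ = (V_up−V_dn)/(S_up−S_dn) = (40.7700−0.0000)/(192.1000−119.0000) = 0.5577. V = [p*·40.7700 + (1−p*)·0.0000]/1.11 = 35.0214. B = V − Δ·S = -59.7926.
Root portfolio cost Δ·170+B reproduces V0=35.0214.

(0,0): Delta=0.5577 Bond=-59.7926
V0=35.0214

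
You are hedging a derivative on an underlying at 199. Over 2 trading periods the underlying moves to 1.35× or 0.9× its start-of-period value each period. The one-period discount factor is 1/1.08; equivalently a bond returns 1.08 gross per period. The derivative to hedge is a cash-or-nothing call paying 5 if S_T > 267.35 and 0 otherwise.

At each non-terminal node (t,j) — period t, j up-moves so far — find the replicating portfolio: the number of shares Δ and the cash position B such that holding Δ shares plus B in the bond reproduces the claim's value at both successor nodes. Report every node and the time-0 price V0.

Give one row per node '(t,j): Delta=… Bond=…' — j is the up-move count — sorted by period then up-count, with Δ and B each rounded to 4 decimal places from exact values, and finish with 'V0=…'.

No-arbitrage ⇒ martingale measure with p* = (R−d)/(u−d) = 0.4000.
At expiry t=2: V(2,0)=0.0000, V(2,1)=0.0000, V(2,2)=5.0000
Node (1,0) S=179.1000: V=(p*·0.0000+(1−p*)·0.0000)/1.08=0.0000; Δ=(0.0000−0.0000)/(241.7850−161.1900)=0.0000; B=V−Δ·S=0.0000
Node (1,1) S=268.6500: V=(p*·5.0000+(1−p*)·0.0000)/1.08=1.8519; Δ=(5.0000−0.0000)/(362.6775−241.7850)=0.0414; B=V−Δ·S=-9.2593
Node (0,0) S=199.0000: V=(p*·1.8519+(1−p*)·0.0000)/1.08=0.6859; Δ=(1.8519−0.0000)/(268.6500−179.1000)=0.0207; B=V−Δ·S=-3.4294
The time-0 hedge costs 0.6859, which is the no-arbitrage price.

(0,0): Delta=0.0207 Bond=-3.4294
(1,0): Delta=0.0000 Bond=0.0000
(1,1): Delta=0.0414 Bond=-9.2593
V0=0.6859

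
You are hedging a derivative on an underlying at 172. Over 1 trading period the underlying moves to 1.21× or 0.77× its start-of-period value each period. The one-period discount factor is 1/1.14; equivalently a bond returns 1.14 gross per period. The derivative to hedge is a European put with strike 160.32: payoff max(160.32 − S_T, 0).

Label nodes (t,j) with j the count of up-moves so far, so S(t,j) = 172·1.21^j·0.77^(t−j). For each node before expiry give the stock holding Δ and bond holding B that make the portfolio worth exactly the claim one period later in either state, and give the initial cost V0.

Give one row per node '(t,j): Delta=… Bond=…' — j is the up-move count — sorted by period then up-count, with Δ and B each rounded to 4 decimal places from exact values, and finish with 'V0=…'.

(0,0): Delta=-0.3684 Bond=67.2544
V0=3.8907

No-arbitrage ⇒ martingale measure with p* = (R−d)/(u−d) = 0.8409.
Terminal payoffs: V(1,0)=27.8800, V(1,1)=0.0000
(0,0): S=172.0000. Δ = (V_up−V_dn)/(S_up−S_dn) = (0.0000−27.8800)/(208.1200−132.4400) = -0.3684. V = [p*·0.0000 + (1−p*)·27.8800]/1.14 = 3.8907. B = V − Δ·S = 67.2544.
Each (Δ,B) replicates both successor values, so the strategy is self-financing and V0 is arbitrage-free.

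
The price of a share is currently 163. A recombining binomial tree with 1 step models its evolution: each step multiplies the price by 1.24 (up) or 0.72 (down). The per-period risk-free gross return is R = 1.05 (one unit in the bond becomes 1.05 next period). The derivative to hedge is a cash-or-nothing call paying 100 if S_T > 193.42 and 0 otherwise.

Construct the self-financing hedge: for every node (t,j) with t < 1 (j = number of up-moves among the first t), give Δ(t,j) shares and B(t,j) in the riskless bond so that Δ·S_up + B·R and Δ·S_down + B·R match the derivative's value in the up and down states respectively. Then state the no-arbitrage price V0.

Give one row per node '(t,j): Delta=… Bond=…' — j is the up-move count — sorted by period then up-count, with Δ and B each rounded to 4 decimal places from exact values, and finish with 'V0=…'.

Risk-neutral probability p* = (R−d)/(u−d) = (1.05−0.72)/(1.24−0.72) = 0.6346.
At expiry t=1: V(1,0)=0.0000, V(1,1)=100.0000
Node (0,0) S=163.0000: V=(p*·100.0000+(1−p*)·0.0000)/1.05=60.4396; Δ=(100.0000−0.0000)/(202.1200−117.3600)=1.1798; B=V−Δ·S=-131.8681
Root portfolio cost Δ·163+B reproduces V0=60.4396.

(0,0): Delta=1.1798 Bond=-131.8681
V0=60.4396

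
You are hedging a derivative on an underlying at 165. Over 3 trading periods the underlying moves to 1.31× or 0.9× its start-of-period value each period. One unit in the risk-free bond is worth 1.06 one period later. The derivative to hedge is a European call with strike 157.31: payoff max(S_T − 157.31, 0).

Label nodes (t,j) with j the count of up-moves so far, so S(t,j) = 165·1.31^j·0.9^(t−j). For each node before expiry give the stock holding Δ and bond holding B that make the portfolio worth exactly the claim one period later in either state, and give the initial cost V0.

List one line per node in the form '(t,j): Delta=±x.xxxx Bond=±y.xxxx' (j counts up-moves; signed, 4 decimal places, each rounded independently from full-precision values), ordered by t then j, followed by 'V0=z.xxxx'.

(0,0): Delta=0.8189 Bond=-95.1507
(1,0): Delta=0.6502 Bond=-75.8065
(1,1): Delta=1.0000 Bond=-140.0053
(2,0): Delta=0.3243 Bond=-36.8025
(2,1): Delta=1.0000 Bond=-148.4057
(2,2): Delta=1.0000 Bond=-148.4057
V0=39.9672

The replicating-portfolio and risk-neutral prices coincide; use p* = (1.06−0.9)/(1.31−0.9) = 0.3902 for the latter.
Payoff layer (t=3): V(3,0)=0.0000, V(3,1)=17.7715, V(3,2)=97.5309, V(3,3)=213.6250
Node (2,0) S=133.6500: V=(p*·17.7715+(1−p*)·0.0000)/1.06=6.5427; Δ=(17.7715−0.0000)/(175.0815−120.2850)=0.3243; B=V−Δ·S=-36.8025
Node (2,1) S=194.5350: V=(p*·97.5309+(1−p*)·17.7715)/1.06=46.1293; Δ=(97.5309−17.7715)/(254.8409−175.0815)=1.0000; B=V−Δ·S=-148.4057
Node (2,2) S=283.1565: V=(p*·213.6250+(1−p*)·97.5309)/1.06=134.7508; Δ=(213.6250−97.5309)/(370.9350−254.8409)=1.0000; B=V−Δ·S=-148.4057
Node (1,0) S=148.5000: V=(p*·46.1293+(1−p*)·6.5427)/1.06=20.7463; Δ=(46.1293−6.5427)/(194.5350−133.6500)=0.6502; B=V−Δ·S=-75.8065
Node (1,1) S=216.1500: V=(p*·134.7508+(1−p*)·46.1293)/1.06=76.1447; Δ=(134.7508−46.1293)/(283.1565−194.5350)=1.0000; B=V−Δ·S=-140.0053
Node (0,0) S=165.0000: V=(p*·76.1447+(1−p*)·20.7463)/1.06=39.9672; Δ=(76.1447−20.7463)/(216.1500−148.5000)=0.8189; B=V−Δ·S=-95.1507
Root portfolio cost Δ·165+B reproduces V0=39.9672.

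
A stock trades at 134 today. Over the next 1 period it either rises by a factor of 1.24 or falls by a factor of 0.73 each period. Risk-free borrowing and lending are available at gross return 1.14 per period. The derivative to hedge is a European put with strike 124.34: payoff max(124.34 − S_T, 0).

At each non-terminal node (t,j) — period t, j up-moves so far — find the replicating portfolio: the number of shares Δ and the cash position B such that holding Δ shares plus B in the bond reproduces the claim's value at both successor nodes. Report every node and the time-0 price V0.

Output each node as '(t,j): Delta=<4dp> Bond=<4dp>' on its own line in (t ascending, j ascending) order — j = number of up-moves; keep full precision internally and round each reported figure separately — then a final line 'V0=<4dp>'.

Under the risk-neutral measure, an up-move has probability p* = (R−d)/(u−d) = 0.8039 and values discount at R = 1.14.
Terminal values V(1,·): V(1,0)=26.5200, V(1,1)=0.0000
  t=0,j=0: stock 134.0000 → up 166.1600 (V=0.0000), down 97.8200 (V=26.5200). Price 4.5614; hedge Δ=-0.3881, bond B=56.5614.
Root portfolio cost Δ·134+B reproduces V0=4.5614.

(0,0): Delta=-0.3881 Bond=56.5614
V0=4.5614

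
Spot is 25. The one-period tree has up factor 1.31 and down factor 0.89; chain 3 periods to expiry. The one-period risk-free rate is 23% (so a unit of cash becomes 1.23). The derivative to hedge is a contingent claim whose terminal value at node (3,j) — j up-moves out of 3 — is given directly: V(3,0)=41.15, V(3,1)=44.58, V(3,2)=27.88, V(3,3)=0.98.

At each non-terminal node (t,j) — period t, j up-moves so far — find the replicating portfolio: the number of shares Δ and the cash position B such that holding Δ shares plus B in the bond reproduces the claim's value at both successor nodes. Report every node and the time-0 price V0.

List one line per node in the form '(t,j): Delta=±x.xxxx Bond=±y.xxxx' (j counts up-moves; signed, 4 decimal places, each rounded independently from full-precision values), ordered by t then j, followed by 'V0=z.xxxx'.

No-arbitrage ⇒ martingale measure with p* = (R−d)/(u−d) = 0.8095.
Payoff layer (t=3): V(3,0)=41.1500, V(3,1)=44.5800, V(3,2)=27.8800, V(3,3)=0.9800
(2,0): S=19.8025. Δ = (V_up−V_dn)/(S_up−S_dn) = (44.5800−41.1500)/(25.9413−17.6242) = 0.4124. V = [p*·44.5800 + (1−p*)·41.1500]/1.23 = 35.7127. B = V − Δ·S = 27.5461.
(2,1): S=29.1475. Δ = (V_up−V_dn)/(S_up−S_dn) = (27.8800−44.5800)/(38.1832−25.9413) = -1.3642. V = [p*·27.8800 + (1−p*)·44.5800]/1.23 = 25.2528. B = V − Δ·S = 65.0147.
(2,2): S=42.9025. Δ = (V_up−V_dn)/(S_up−S_dn) = (0.9800−27.8800)/(56.2023−38.1832) = -1.4929. V = [p*·0.9800 + (1−p*)·27.8800]/1.23 = 4.9624. B = V − Δ·S = 69.0101.
(1,0): S=22.2500. Δ = (V_up−V_dn)/(S_up−S_dn) = (25.2528−35.7127)/(29.1475−19.8025) = -1.1193. V = [p*·25.2528 + (1−p*)·35.7127]/1.23 = 22.1505. B = V − Δ·S = 47.0551.
(1,1): S=32.7500. Δ = (V_up−V_dn)/(S_up−S_dn) = (4.9624−25.2528)/(42.9025−29.1475) = -1.4751. V = [p*·4.9624 + (1−p*)·25.2528]/1.23 = 7.1766. B = V − Δ·S = 55.4870.
(0,0): S=25.0000. Δ = (V_up−V_dn)/(S_up−S_dn) = (7.1766−22.1505)/(32.7500−22.2500) = -1.4261. V = [p*·7.1766 + (1−p*)·22.1505]/1.23 = 8.1535. B = V − Δ·S = 43.8057.
The time-0 hedge costs 8.1535, which is the no-arbitrage price.

(0,0): Delta=-1.4261 Bond=43.8057
(1,0): Delta=-1.1193 Bond=47.0551
(1,1): Delta=-1.4751 Bond=55.4870
(2,0): Delta=0.4124 Bond=27.5461
(2,1): Delta=-1.3642 Bond=65.0147
(2,2): Delta=-1.4929 Bond=69.0101
V0=8.1535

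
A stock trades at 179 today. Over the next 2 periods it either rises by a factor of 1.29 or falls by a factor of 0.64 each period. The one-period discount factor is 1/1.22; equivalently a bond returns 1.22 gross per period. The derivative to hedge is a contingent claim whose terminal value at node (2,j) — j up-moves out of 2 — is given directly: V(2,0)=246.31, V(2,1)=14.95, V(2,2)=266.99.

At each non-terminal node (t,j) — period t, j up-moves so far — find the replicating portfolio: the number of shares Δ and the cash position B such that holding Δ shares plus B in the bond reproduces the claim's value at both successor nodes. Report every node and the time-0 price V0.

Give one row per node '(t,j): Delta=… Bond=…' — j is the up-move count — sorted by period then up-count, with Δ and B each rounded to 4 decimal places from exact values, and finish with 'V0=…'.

Since d<R<u, set p* = (R−d)/(u−d) = 0.8923; price each node as the discounted p*-expectation of its children.
Terminal payoffs: V(2,0)=246.3100, V(2,1)=14.9500, V(2,2)=266.9900
Node (1,0) S=114.5600: V=(p*·14.9500+(1−p*)·246.3100)/1.22=32.6768; Δ=(14.9500−246.3100)/(147.7824−73.3184)=-3.1070; B=V−Δ·S=388.6153
Node (1,1) S=230.9100: V=(p*·266.9900+(1−p*)·14.9500)/1.22=196.5961; Δ=(266.9900−14.9500)/(297.8739−147.7824)=1.6792; B=V−Δ·S=-191.1578
Node (0,0) S=179.0000: V=(p*·196.5961+(1−p*)·32.6768)/1.22=146.6748; Δ=(196.5961−32.6768)/(230.9100−114.5600)=1.4088; B=V−Δ·S=-105.5087
Each (Δ,B) replicates both successor values, so the strategy is self-financing and V0 is arbitrage-free.

(0,0): Delta=1.4088 Bond=-105.5087
(1,0): Delta=-3.1070 Bond=388.6153
(1,1): Delta=1.6792 Bond=-191.1578
V0=146.6748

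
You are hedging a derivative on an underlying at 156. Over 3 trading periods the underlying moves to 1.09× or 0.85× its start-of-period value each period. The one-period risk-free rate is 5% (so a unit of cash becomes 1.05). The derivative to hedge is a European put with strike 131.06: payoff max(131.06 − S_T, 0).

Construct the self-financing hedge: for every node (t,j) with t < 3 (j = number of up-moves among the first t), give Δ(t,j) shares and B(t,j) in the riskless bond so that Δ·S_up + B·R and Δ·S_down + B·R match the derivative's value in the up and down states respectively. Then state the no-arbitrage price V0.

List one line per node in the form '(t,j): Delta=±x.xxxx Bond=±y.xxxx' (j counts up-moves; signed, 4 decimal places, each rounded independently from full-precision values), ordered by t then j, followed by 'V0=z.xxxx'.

(0,0): Delta=-0.0734 Bond=12.0878
(1,0): Delta=-0.3396 Bond=47.9829
(1,1): Delta=-0.0319 Bond=5.6341
(2,0): Delta=-1.0000 Bond=124.8190
(2,1): Delta=-0.2366 Bond=35.4946
(2,2): Delta=0.0000 Bond=0.0000
V0=0.6333

Since d<R<u, set p* = (R−d)/(u−d) = 0.8333; price each node as the discounted p*-expectation of its children.
At expiry t=3: V(3,0)=35.2565, V(3,1)=8.2061, V(3,2)=0.0000, V(3,3)=0.0000
  t=2,j=0: stock 112.7100 → up 122.8539 (V=8.2061), down 95.8035 (V=35.2565). Price 12.1090; hedge Δ=-1.0000, bond B=124.8190.
  t=2,j=1: stock 144.5340 → up 157.5421 (V=0.0000), down 122.8539 (V=8.2061). Price 1.3026; hedge Δ=-0.2366, bond B=35.4946.
  t=2,j=2: stock 185.3436 → up 202.0245 (V=0.0000), down 157.5421 (V=0.0000). Price 0.0000; hedge Δ=0.0000, bond B=0.0000.
  t=1,j=0: stock 132.6000 → up 144.5340 (V=1.3026), down 112.7100 (V=12.1090). Price 2.9558; hedge Δ=-0.3396, bond B=47.9829.
  t=1,j=1: stock 170.0400 → up 185.3436 (V=0.0000), down 144.5340 (V=1.3026). Price 0.2068; hedge Δ=-0.0319, bond B=5.6341.
  t=0,j=0: stock 156.0000 → up 170.0400 (V=0.2068), down 132.6000 (V=2.9558). Price 0.6333; hedge Δ=-0.0734, bond B=12.0878.
Self-financing check: at every node Δ·S+B equals the discounted successor values.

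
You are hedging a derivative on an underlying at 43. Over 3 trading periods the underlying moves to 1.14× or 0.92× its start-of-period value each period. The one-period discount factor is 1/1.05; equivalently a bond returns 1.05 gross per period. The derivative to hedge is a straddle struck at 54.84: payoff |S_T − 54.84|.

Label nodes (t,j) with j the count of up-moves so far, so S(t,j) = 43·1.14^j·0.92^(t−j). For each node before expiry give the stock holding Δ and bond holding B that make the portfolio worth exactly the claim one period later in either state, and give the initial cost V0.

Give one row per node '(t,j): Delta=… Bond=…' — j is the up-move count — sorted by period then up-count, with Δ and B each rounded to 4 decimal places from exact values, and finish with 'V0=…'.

Risk-neutral probability p* = (R−d)/(u−d) = (1.05−0.92)/(1.14−0.92) = 0.5909.
Terminal payoffs: V(3,0)=21.3564, V(3,1)=13.3495, V(3,2)=3.4278, V(3,3)=8.8664
Node (2,0) S=36.3952: V=(p*·13.3495+(1−p*)·21.3564)/1.05=15.8334; Δ=(13.3495−21.3564)/(41.4905−33.4836)=-1.0000; B=V−Δ·S=52.2286
Node (2,1) S=45.0984: V=(p*·3.4278+(1−p*)·13.3495)/1.05=7.1302; Δ=(3.4278−13.3495)/(51.4122−41.4905)=-1.0000; B=V−Δ·S=52.2286
Node (2,2) S=55.8828: V=(p*·8.8664+(1−p*)·3.4278)/1.05=6.3253; Δ=(8.8664−3.4278)/(63.7064−51.4122)=0.4424; B=V−Δ·S=-18.3955
Node (1,0) S=39.5600: V=(p*·7.1302+(1−p*)·15.8334)/1.05=10.1815; Δ=(7.1302−15.8334)/(45.0984−36.3952)=-1.0000; B=V−Δ·S=49.7415
Node (1,1) S=49.0200: V=(p*·6.3253+(1−p*)·7.1302)/1.05=6.3377; Δ=(6.3253−7.1302)/(55.8828−45.0984)=-0.0746; B=V−Δ·S=9.9963
Node (0,0) S=43.0000: V=(p*·6.3377+(1−p*)·10.1815)/1.05=7.5335; Δ=(6.3377−10.1815)/(49.0200−39.5600)=-0.4063; B=V−Δ·S=25.0055
Each (Δ,B) replicates both successor values, so the strategy is self-financing and V0 is arbitrage-free.

(0,0): Delta=-0.4063 Bond=25.0055
(1,0): Delta=-1.0000 Bond=49.7415
(1,1): Delta=-0.0746 Bond=9.9963
(2,0): Delta=-1.0000 Bond=52.2286
(2,1): Delta=-1.0000 Bond=52.2286
(2,2): Delta=0.4424 Bond=-18.3955
V0=7.5335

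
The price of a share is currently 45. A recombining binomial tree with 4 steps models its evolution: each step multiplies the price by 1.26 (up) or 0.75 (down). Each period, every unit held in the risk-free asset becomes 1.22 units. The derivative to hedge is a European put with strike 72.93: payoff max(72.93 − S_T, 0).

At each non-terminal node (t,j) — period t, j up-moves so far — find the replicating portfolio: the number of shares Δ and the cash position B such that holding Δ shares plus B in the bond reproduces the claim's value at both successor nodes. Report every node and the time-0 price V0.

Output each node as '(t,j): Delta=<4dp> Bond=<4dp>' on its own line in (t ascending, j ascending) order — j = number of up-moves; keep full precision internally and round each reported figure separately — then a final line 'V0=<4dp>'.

Since d<R<u, set p* = (R−d)/(u−d) = 0.9216; price each node as the discounted p*-expectation of its children.
Terminal values V(4,·): V(4,0)=58.6917, V(4,1)=49.0097, V(4,2)=32.7439, V(4,3)=5.4173, V(4,4)=0.0000
  t=3,j=0: stock 18.9844 → up 23.9203 (V=49.0097), down 14.2383 (V=58.6917). Price 40.7943; hedge Δ=-1.0000, bond B=59.7787.
  t=3,j=1: stock 31.8938 → up 40.1861 (V=32.7439), down 23.9203 (V=49.0097). Price 27.8849; hedge Δ=-1.0000, bond B=59.7787.
  t=3,j=2: stock 53.5815 → up 67.5127 (V=5.4173), down 40.1861 (V=32.7439). Price 6.1972; hedge Δ=-1.0000, bond B=59.7787.
  t=3,j=3: stock 90.0169 → up 113.4213 (V=0.0000), down 67.5127 (V=5.4173). Price 0.3483; hedge Δ=-0.1180, bond B=10.9704.
  t=2,j=0: stock 25.3125 → up 31.8938 (V=27.8849), down 18.9844 (V=40.7943). Price 23.6864; hedge Δ=-1.0000, bond B=48.9989.
  t=2,j=1: stock 42.5250 → up 53.5815 (V=6.1972), down 31.8938 (V=27.8849). Price 6.4739; hedge Δ=-1.0000, bond B=48.9989.
  t=2,j=2: stock 71.4420 → up 90.0169 (V=0.3483), down 53.5815 (V=6.1972). Price 0.6615; hedge Δ=-0.1605, bond B=12.1300.
  t=1,j=0: stock 33.7500 → up 42.5250 (V=6.4739), down 25.3125 (V=23.6864). Price 6.4131; hedge Δ=-1.0000, bond B=40.1631.
  t=1,j=1: stock 56.7000 → up 71.4420 (V=0.6615), down 42.5250 (V=6.4739). Price 0.9159; hedge Δ=-0.2010, bond B=12.3128.
  t=0,j=0: stock 45.0000 → up 56.7000 (V=0.9159), down 33.7500 (V=6.4131). Price 1.1041; hedge Δ=-0.2395, bond B=11.8829.
The time-0 hedge costs 1.1041, which is the no-arbitrage price.

(0,0): Delta=-0.2395 Bond=11.8829
(1,0): Delta=-1.0000 Bond=40.1631
(1,1): Delta=-0.2010 Bond=12.3128
(2,0): Delta=-1.0000 Bond=48.9989
(2,1): Delta=-1.0000 Bond=48.9989
(2,2): Delta=-0.1605 Bond=12.1300
(3,0): Delta=-1.0000 Bond=59.7787
(3,1): Delta=-1.0000 Bond=59.7787
(3,2): Delta=-1.0000 Bond=59.7787
(3,3): Delta=-0.1180 Bond=10.9704
V0=1.1041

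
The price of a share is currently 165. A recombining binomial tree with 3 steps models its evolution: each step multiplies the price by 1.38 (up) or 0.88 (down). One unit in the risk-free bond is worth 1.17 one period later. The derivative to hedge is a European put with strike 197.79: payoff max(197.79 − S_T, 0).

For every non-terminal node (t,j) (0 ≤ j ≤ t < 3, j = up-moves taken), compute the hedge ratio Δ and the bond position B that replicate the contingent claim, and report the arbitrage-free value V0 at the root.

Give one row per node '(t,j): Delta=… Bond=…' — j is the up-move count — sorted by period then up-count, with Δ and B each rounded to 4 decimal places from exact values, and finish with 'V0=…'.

No-arbitrage ⇒ martingale measure with p* = (R−d)/(u−d) = 0.5800.
Terminal values V(3,·): V(3,0)=85.3471, V(3,1)=21.4591, V(3,2)=0.0000, V(3,3)=0.0000
Node (2,0) S=127.7760: V=(p*·21.4591+(1−p*)·85.3471)/1.17=41.2753; Δ=(21.4591−85.3471)/(176.3309−112.4429)=-1.0000; B=V−Δ·S=169.0513
Node (2,1) S=200.3760: V=(p*·0.0000+(1−p*)·21.4591)/1.17=7.7033; Δ=(0.0000−21.4591)/(276.5189−176.3309)=-0.2142; B=V−Δ·S=50.6215
Node (2,2) S=314.2260: V=(p*·0.0000+(1−p*)·0.0000)/1.17=0.0000; Δ=(0.0000−0.0000)/(433.6319−276.5189)=0.0000; B=V−Δ·S=0.0000
Node (1,0) S=145.2000: V=(p*·7.7033+(1−p*)·41.2753)/1.17=18.6355; Δ=(7.7033−41.2753)/(200.3760−127.7760)=-0.4624; B=V−Δ·S=85.7795
Node (1,1) S=227.7000: V=(p*·0.0000+(1−p*)·7.7033)/1.17=2.7653; Δ=(0.0000−7.7033)/(314.2260−200.3760)=-0.0677; B=V−Δ·S=18.1718
Node (0,0) S=165.0000: V=(p*·2.7653+(1−p*)·18.6355)/1.17=8.0605; Δ=(2.7653−18.6355)/(227.7000−145.2000)=-0.1924; B=V−Δ·S=39.8009
Root portfolio cost Δ·165+B reproduces V0=8.0605.

(0,0): Delta=-0.1924 Bond=39.8009
(1,0): Delta=-0.4624 Bond=85.7795
(1,1): Delta=-0.0677 Bond=18.1718
(2,0): Delta=-1.0000 Bond=169.0513
(2,1): Delta=-0.2142 Bond=50.6215
(2,2): Delta=0.0000 Bond=0.0000
V0=8.0605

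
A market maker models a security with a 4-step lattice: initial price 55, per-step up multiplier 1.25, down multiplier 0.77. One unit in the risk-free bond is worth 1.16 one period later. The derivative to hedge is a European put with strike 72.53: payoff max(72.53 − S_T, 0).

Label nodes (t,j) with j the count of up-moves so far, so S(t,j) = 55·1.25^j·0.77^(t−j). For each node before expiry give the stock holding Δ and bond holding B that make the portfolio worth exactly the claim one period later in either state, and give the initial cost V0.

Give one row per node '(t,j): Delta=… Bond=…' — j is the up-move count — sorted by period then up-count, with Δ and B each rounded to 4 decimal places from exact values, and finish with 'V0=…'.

(0,0): Delta=-0.2371 Bond=15.2209
(1,0): Delta=-0.7542 Bond=39.5569
(1,1): Delta=-0.1635 Bond=12.6023
(2,0): Delta=-1.0000 Bond=53.9016
(2,1): Delta=-0.7193 Bond=44.0363
(2,2): Delta=-0.0846 Bond=7.8299
(3,0): Delta=-1.0000 Bond=62.5259
(3,1): Delta=-1.0000 Bond=62.5259
(3,2): Delta=-0.6793 Bond=48.4412
(3,3): Delta=0.0000 Bond=0.0000
V0=2.1826

No-arbitrage ⇒ martingale measure with p* = (R−d)/(u−d) = 0.8125.
Payoff layer (t=4): V(4,0)=53.1958, V(4,1)=41.1434, V(4,2)=21.5777, V(4,3)=0.0000, V(4,4)=0.0000
(3,0): S=25.1093. Δ = (V_up−V_dn)/(S_up−S_dn) = (41.1434−53.1958)/(31.3866−19.3342) = -1.0000. V = [p*·41.1434 + (1−p*)·53.1958]/1.16 = 37.4165. B = V − Δ·S = 62.5259.
(3,1): S=40.7619. Δ = (V_up−V_dn)/(S_up−S_dn) = (21.5777−41.1434)/(50.9523−31.3866) = -1.0000. V = [p*·21.5777 + (1−p*)·41.1434]/1.16 = 21.7640. B = V − Δ·S = 62.5259.
(3,2): S=66.1719. Δ = (V_up−V_dn)/(S_up−S_dn) = (0.0000−21.5777)/(82.7148−50.9523) = -0.6793. V = [p*·0.0000 + (1−p*)·21.5777]/1.16 = 3.4878. B = V − Δ·S = 48.4412.
(3,3): S=107.4219. Δ = (V_up−V_dn)/(S_up−S_dn) = (0.0000−0.0000)/(134.2773−82.7148) = 0.0000. V = [p*·0.0000 + (1−p*)·0.0000]/1.16 = 0.0000. B = V − Δ·S = 0.0000.
(2,0): S=32.6095. Δ = (V_up−V_dn)/(S_up−S_dn) = (21.7640−37.4165)/(40.7619−25.1093) = -1.0000. V = [p*·21.7640 + (1−p*)·37.4165]/1.16 = 21.2921. B = V − Δ·S = 53.9016.
(2,1): S=52.9375. Δ = (V_up−V_dn)/(S_up−S_dn) = (3.4878−21.7640)/(66.1719−40.7619) = -0.7193. V = [p*·3.4878 + (1−p*)·21.7640]/1.16 = 5.9608. B = V − Δ·S = 44.0363.
(2,2): S=85.9375. Δ = (V_up−V_dn)/(S_up−S_dn) = (0.0000−3.4878)/(107.4219−66.1719) = -0.0846. V = [p*·0.0000 + (1−p*)·3.4878]/1.16 = 0.5638. B = V − Δ·S = 7.8299.
(1,0): S=42.3500. Δ = (V_up−V_dn)/(S_up−S_dn) = (5.9608−21.2921)/(52.9375−32.6095) = -0.7542. V = [p*·5.9608 + (1−p*)·21.2921]/1.16 = 7.6168. B = V − Δ·S = 39.5569.
(1,1): S=68.7500. Δ = (V_up−V_dn)/(S_up−S_dn) = (0.5638−5.9608)/(85.9375−52.9375) = -0.1635. V = [p*·0.5638 + (1−p*)·5.9608]/1.16 = 1.3584. B = V − Δ·S = 12.6023.
(0,0): S=55.0000. Δ = (V_up−V_dn)/(S_up−S_dn) = (1.3584−7.6168)/(68.7500−42.3500) = -0.2371. V = [p*·1.3584 + (1−p*)·7.6168]/1.16 = 2.1826. B = V − Δ·S = 15.2209.
Self-financing check: at every node Δ·S+B equals the discounted successor values.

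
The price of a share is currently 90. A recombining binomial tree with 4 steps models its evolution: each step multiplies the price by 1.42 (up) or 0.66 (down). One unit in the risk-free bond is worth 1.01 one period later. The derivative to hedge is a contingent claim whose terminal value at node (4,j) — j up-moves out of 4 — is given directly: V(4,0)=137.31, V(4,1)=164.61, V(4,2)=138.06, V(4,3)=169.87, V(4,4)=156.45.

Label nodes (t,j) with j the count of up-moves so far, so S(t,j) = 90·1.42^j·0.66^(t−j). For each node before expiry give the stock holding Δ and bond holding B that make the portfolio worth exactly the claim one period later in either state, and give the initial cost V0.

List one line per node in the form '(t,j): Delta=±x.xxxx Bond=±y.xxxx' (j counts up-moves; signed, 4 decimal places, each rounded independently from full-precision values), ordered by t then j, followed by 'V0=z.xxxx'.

(0,0): Delta=0.0457 Bond=143.1181
(1,0): Delta=0.0326 Bond=145.3284
(1,1): Delta=0.0528 Bond=143.6367
(2,0): Delta=0.0831 Bond=144.8003
(2,1): Delta=0.0050 Bond=149.1027
(2,2): Delta=0.0788 Bond=140.3526
(3,0): Delta=1.3883 Bond=112.4773
(3,1): Delta=-0.6275 Bond=185.8085
(3,2): Delta=0.3495 Bond=109.3421
(3,3): Delta=-0.0685 Bond=179.7269
V0=147.2287

Risk-neutral probability p* = (R−d)/(u−d) = (1.01−0.66)/(1.42−0.66) = 0.4605.
At expiry t=4: V(4,0)=137.3100, V(4,1)=164.6100, V(4,2)=138.0600, V(4,3)=169.8700, V(4,4)=156.4500
  t=3,j=0: stock 25.8746 → up 36.7420 (V=164.6100), down 17.0773 (V=137.3100). Price 148.3984; hedge Δ=1.3883, bond B=112.4773.
  t=3,j=1: stock 55.6697 → up 79.0509 (V=138.0600), down 36.7420 (V=164.6100). Price 150.8743; hedge Δ=-0.6275, bond B=185.8085.
  t=3,j=2: stock 119.7742 → up 170.0793 (V=169.8700), down 79.0509 (V=138.0600). Price 151.1974; hedge Δ=0.3495, bond B=109.3421.
  t=3,j=3: stock 257.6959 → up 365.9282 (V=156.4500), down 170.0793 (V=169.8700). Price 162.0690; hedge Δ=-0.0685, bond B=179.7269.
  t=2,j=0: stock 39.2040 → up 55.6697 (V=150.8743), down 25.8746 (V=148.3984). Price 148.0580; hedge Δ=0.0831, bond B=144.8003.
  t=2,j=1: stock 84.3480 → up 119.7742 (V=151.1974), down 55.6697 (V=150.8743). Price 149.5278; hedge Δ=0.0050, bond B=149.1027.
  t=2,j=2: stock 181.4760 → up 257.6959 (V=162.0690), down 119.7742 (V=151.1974). Price 154.6575; hedge Δ=0.0788, bond B=140.3526.
  t=1,j=0: stock 59.4000 → up 84.3480 (V=149.5278), down 39.2040 (V=148.0580). Price 147.2623; hedge Δ=0.0326, bond B=145.3284.
  t=1,j=1: stock 127.8000 → up 181.4760 (V=154.6575), down 84.3480 (V=149.5278). Price 150.3863; hedge Δ=0.0528, bond B=143.6367.
  t=0,j=0: stock 90.0000 → up 127.8000 (V=150.3863), down 59.4000 (V=147.2623). Price 147.2287; hedge Δ=0.0457, bond B=143.1181.
Root portfolio cost Δ·90+B reproduces V0=147.2287.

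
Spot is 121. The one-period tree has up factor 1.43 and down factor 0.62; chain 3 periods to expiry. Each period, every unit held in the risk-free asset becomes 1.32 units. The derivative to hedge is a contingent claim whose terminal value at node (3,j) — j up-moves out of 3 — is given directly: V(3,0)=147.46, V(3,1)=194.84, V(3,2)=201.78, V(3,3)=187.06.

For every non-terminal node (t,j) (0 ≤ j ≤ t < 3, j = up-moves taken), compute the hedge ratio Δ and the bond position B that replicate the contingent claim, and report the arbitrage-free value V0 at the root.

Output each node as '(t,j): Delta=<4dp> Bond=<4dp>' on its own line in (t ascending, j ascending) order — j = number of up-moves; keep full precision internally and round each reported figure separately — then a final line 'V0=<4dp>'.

Since d<R<u, set p* = (R−d)/(u−d) = 0.8642; price each node as the discounted p*-expectation of its children.
Terminal values V(3,·): V(3,0)=147.4600, V(3,1)=194.8400, V(3,2)=201.7800, V(3,3)=187.0600
(2,0): S=46.5124. Δ = (V_up−V_dn)/(S_up−S_dn) = (194.8400−147.4600)/(66.5127−28.8377) = 1.2576. V = [p*·194.8400 + (1−p*)·147.4600]/1.32 = 142.7316. B = V − Δ·S = 84.2377.
(2,1): S=107.2786. Δ = (V_up−V_dn)/(S_up−S_dn) = (201.7800−194.8400)/(153.4084−66.5127) = 0.0799. V = [p*·201.7800 + (1−p*)·194.8400]/1.32 = 152.1496. B = V − Δ·S = 143.5817.
(2,2): S=247.4329. Δ = (V_up−V_dn)/(S_up−S_dn) = (187.0600−201.7800)/(353.8290−153.4084) = -0.0734. V = [p*·187.0600 + (1−p*)·201.7800]/1.32 = 143.2265. B = V − Δ·S = 161.3994.
(1,0): S=75.0200. Δ = (V_up−V_dn)/(S_up−S_dn) = (152.1496−142.7316)/(107.2786−46.5124) = 0.1550. V = [p*·152.1496 + (1−p*)·142.7316]/1.32 = 114.2959. B = V − Δ·S = 102.6687.
(1,1): S=173.0300. Δ = (V_up−V_dn)/(S_up−S_dn) = (143.2265−152.1496)/(247.4329−107.2786) = -0.0637. V = [p*·143.2265 + (1−p*)·152.1496]/1.32 = 109.4230. B = V − Δ·S = 120.4392.
(0,0): S=121.0000. Δ = (V_up−V_dn)/(S_up−S_dn) = (109.4230−114.2959)/(173.0300−75.0200) = -0.0497. V = [p*·109.4230 + (1−p*)·114.2959]/1.32 = 83.3975. B = V − Δ·S = 89.4135.
Root portfolio cost Δ·121+B reproduces V0=83.3975.

(0,0): Delta=-0.0497 Bond=89.4135
(1,0): Delta=0.1550 Bond=102.6687
(1,1): Delta=-0.0637 Bond=120.4392
(2,0): Delta=1.2576 Bond=84.2377
(2,1): Delta=0.0799 Bond=143.5817
(2,2): Delta=-0.0734 Bond=161.3994
V0=83.3975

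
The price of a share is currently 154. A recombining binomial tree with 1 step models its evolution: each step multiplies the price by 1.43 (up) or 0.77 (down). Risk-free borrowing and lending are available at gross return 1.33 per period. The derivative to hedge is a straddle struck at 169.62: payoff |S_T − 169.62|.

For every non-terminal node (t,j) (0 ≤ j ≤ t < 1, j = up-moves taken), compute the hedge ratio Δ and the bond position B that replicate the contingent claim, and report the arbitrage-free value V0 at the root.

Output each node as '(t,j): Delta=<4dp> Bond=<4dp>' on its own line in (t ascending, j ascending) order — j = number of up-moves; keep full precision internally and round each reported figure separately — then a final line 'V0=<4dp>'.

(0,0): Delta=-0.0043 Bond=38.7619
V0=38.0952

Under the risk-neutral measure, an up-move has probability p* = (R−d)/(u−d) = 0.8485 and values discount at R = 1.33.
Payoff layer (t=1): V(1,0)=51.0400, V(1,1)=50.6000
  t=0,j=0: stock 154.0000 → up 220.2200 (V=50.6000), down 118.5800 (V=51.0400). Price 38.0952; hedge Δ=-0.0043, bond B=38.7619.
The time-0 hedge costs 38.0952, which is the no-arbitrage price.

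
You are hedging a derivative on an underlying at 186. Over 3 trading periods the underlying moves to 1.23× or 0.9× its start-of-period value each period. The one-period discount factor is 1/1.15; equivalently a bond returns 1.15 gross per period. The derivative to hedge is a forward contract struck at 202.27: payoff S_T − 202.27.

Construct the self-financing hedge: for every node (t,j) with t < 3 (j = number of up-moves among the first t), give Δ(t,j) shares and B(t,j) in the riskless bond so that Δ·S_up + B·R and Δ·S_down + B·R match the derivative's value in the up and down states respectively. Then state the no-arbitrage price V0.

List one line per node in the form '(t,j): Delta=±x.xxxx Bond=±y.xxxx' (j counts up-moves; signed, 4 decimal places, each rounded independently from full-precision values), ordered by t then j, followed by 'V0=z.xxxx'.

Since d<R<u, set p* = (R−d)/(u−d) = 0.7576; price each node as the discounted p*-expectation of its children.
Payoff layer (t=3): V(3,0)=-66.6760, V(3,1)=-16.9582, V(3,2)=50.9895, V(3,3)=143.8513
  t=2,j=0: stock 150.6600 → up 185.3118 (V=-16.9582), down 135.5940 (V=-66.6760). Price -25.2270; hedge Δ=1.0000, bond B=-175.8870.
  t=2,j=1: stock 205.9020 → up 253.2595 (V=50.9895), down 185.3118 (V=-16.9582). Price 30.0150; hedge Δ=1.0000, bond B=-175.8870.
  t=2,j=2: stock 281.3994 → up 346.1213 (V=143.8513), down 253.2595 (V=50.9895). Price 105.5124; hedge Δ=1.0000, bond B=-175.8870.
  t=1,j=0: stock 167.4000 → up 205.9020 (V=30.0150), down 150.6600 (V=-25.2270). Price 14.4548; hedge Δ=1.0000, bond B=-152.9452.
  t=1,j=1: stock 228.7800 → up 281.3994 (V=105.5124), down 205.9020 (V=30.0150). Price 75.8348; hedge Δ=1.0000, bond B=-152.9452.
  t=0,j=0: stock 186.0000 → up 228.7800 (V=75.8348), down 167.4000 (V=14.4548). Price 53.0042; hedge Δ=1.0000, bond B=-132.9958.
Root portfolio cost Δ·186+B reproduces V0=53.0042.

(0,0): Delta=1.0000 Bond=-132.9958
(1,0): Delta=1.0000 Bond=-152.9452
(1,1): Delta=1.0000 Bond=-152.9452
(2,0): Delta=1.0000 Bond=-175.8870
(2,1): Delta=1.0000 Bond=-175.8870
(2,2): Delta=1.0000 Bond=-175.8870
V0=53.0042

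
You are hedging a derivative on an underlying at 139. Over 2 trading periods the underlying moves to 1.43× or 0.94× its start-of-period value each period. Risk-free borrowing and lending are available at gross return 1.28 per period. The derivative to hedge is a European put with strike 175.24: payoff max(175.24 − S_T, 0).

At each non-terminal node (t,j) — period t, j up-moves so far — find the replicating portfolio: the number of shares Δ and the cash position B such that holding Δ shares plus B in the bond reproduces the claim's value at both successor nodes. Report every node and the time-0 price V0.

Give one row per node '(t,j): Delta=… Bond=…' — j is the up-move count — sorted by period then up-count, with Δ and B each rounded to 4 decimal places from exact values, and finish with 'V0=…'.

No-arbitrage ⇒ martingale measure with p* = (R−d)/(u−d) = 0.6939.
Payoff layer (t=2): V(2,0)=52.4196, V(2,1)=0.0000, V(2,2)=0.0000
  t=1,j=0: stock 130.6600 → up 186.8438 (V=0.0000), down 122.8204 (V=52.4196). Price 12.5366; hedge Δ=-0.8188, bond B=119.5154.
  t=1,j=1: stock 198.7700 → up 284.2411 (V=0.0000), down 186.8438 (V=0.0000). Price 0.0000; hedge Δ=0.0000, bond B=0.0000.
  t=0,j=0: stock 139.0000 → up 198.7700 (V=0.0000), down 130.6600 (V=12.5366). Price 2.9982; hedge Δ=-0.1841, bond B=28.5831.
Self-financing check: at every node Δ·S+B equals the discounted successor values.

(0,0): Delta=-0.1841 Bond=28.5831
(1,0): Delta=-0.8188 Bond=119.5154
(1,1): Delta=0.0000 Bond=0.0000
V0=2.9982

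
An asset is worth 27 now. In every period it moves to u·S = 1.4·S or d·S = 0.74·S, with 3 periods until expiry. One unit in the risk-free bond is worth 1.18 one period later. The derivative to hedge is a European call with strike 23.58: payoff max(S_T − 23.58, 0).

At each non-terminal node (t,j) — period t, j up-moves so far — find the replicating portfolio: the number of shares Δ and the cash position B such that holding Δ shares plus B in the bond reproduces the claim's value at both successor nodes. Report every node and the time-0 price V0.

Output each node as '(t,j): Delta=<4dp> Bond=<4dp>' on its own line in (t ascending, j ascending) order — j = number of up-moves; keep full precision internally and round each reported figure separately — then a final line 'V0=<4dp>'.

(0,0): Delta=0.9047 Bond=-11.1040
(1,0): Delta=0.6675 Bond=-8.3642
(1,1): Delta=0.9674 Bond=-15.4719
(2,0): Delta=0.0000 Bond=0.0000
(2,1): Delta=0.8440 Bond=-14.8046
(2,2): Delta=1.0000 Bond=-19.9831
V0=13.3230

The replicating-portfolio and risk-neutral prices coincide; use p* = (1.18−0.74)/(1.4−0.74) = 0.6667 for the latter.
Payoff layer (t=3): V(3,0)=0.0000, V(3,1)=0.0000, V(3,2)=15.5808, V(3,3)=50.5080
  t=2,j=0: stock 14.7852 → up 20.6993 (V=0.0000), down 10.9410 (V=0.0000). Price 0.0000; hedge Δ=0.0000, bond B=0.0000.
  t=2,j=1: stock 27.9720 → up 39.1608 (V=15.5808), down 20.6993 (V=0.0000). Price 8.8027; hedge Δ=0.8440, bond B=-14.8046.
  t=2,j=2: stock 52.9200 → up 74.0880 (V=50.5080), down 39.1608 (V=15.5808). Price 32.9369; hedge Δ=1.0000, bond B=-19.9831.
  t=1,j=0: stock 19.9800 → up 27.9720 (V=8.8027), down 14.7852 (V=0.0000). Price 4.9733; hedge Δ=0.6675, bond B=-8.3642.
  t=1,j=1: stock 37.8000 → up 52.9200 (V=32.9369), down 27.9720 (V=8.8027). Price 21.0951; hedge Δ=0.9674, bond B=-15.4719.
  t=0,j=0: stock 27.0000 → up 37.8000 (V=21.0951), down 19.9800 (V=4.9733). Price 13.3230; hedge Δ=0.9047, bond B=-11.1040.
Check: Δ(0,0)·S0 + B(0,0) = 13.3230 = V0.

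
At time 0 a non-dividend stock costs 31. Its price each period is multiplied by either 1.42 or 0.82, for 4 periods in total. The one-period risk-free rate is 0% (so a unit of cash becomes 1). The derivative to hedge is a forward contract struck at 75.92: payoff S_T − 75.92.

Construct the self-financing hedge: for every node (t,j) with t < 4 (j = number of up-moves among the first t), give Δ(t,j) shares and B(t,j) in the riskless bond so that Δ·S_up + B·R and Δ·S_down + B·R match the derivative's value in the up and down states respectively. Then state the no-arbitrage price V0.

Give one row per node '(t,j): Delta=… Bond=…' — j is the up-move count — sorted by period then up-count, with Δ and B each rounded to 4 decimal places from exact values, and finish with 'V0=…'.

(0,0): Delta=1.0000 Bond=-75.9200
(1,0): Delta=1.0000 Bond=-75.9200
(1,1): Delta=1.0000 Bond=-75.9200
(2,0): Delta=1.0000 Bond=-75.9200
(2,1): Delta=1.0000 Bond=-75.9200
(2,2): Delta=1.0000 Bond=-75.9200
(3,0): Delta=1.0000 Bond=-75.9200
(3,1): Delta=1.0000 Bond=-75.9200
(3,2): Delta=1.0000 Bond=-75.9200
(3,3): Delta=1.0000 Bond=-75.9200
V0=-44.9200

The replicating-portfolio and risk-neutral prices coincide; use p* = (1−0.82)/(1.42−0.82) = 0.3000 for the latter.
At expiry t=4: V(4,0)=-61.9042, V(4,1)=-51.6488, V(4,2)=-33.8894, V(4,3)=-3.1352, V(4,4)=50.1219
Node (3,0) S=17.0924: V=(p*·-51.6488+(1−p*)·-61.9042)/1=-58.8276; Δ=(-51.6488−-61.9042)/(24.2712−14.0158)=1.0000; B=V−Δ·S=-75.9200
Node (3,1) S=29.5990: V=(p*·-33.8894+(1−p*)·-51.6488)/1=-46.3210; Δ=(-33.8894−-51.6488)/(42.0306−24.2712)=1.0000; B=V−Δ·S=-75.9200
Node (3,2) S=51.2569: V=(p*·-3.1352+(1−p*)·-33.8894)/1=-24.6631; Δ=(-3.1352−-33.8894)/(72.7848−42.0306)=1.0000; B=V−Δ·S=-75.9200
Node (3,3) S=88.7619: V=(p*·50.1219+(1−p*)·-3.1352)/1=12.8419; Δ=(50.1219−-3.1352)/(126.0419−72.7848)=1.0000; B=V−Δ·S=-75.9200
Node (2,0) S=20.8444: V=(p*·-46.3210+(1−p*)·-58.8276)/1=-55.0756; Δ=(-46.3210−-58.8276)/(29.5990−17.0924)=1.0000; B=V−Δ·S=-75.9200
Node (2,1) S=36.0964: V=(p*·-24.6631+(1−p*)·-46.3210)/1=-39.8236; Δ=(-24.6631−-46.3210)/(51.2569−29.5990)=1.0000; B=V−Δ·S=-75.9200
Node (2,2) S=62.5084: V=(p*·12.8419+(1−p*)·-24.6631)/1=-13.4116; Δ=(12.8419−-24.6631)/(88.7619−51.2569)=1.0000; B=V−Δ·S=-75.9200
Node (1,0) S=25.4200: V=(p*·-39.8236+(1−p*)·-55.0756)/1=-50.5000; Δ=(-39.8236−-55.0756)/(36.0964−20.8444)=1.0000; B=V−Δ·S=-75.9200
Node (1,1) S=44.0200: V=(p*·-13.4116+(1−p*)·-39.8236)/1=-31.9000; Δ=(-13.4116−-39.8236)/(62.5084−36.0964)=1.0000; B=V−Δ·S=-75.9200
Node (0,0) S=31.0000: V=(p*·-31.9000+(1−p*)·-50.5000)/1=-44.9200; Δ=(-31.9000−-50.5000)/(44.0200−25.4200)=1.0000; B=V−Δ·S=-75.9200
Root portfolio cost Δ·31+B reproduces V0=-44.9200.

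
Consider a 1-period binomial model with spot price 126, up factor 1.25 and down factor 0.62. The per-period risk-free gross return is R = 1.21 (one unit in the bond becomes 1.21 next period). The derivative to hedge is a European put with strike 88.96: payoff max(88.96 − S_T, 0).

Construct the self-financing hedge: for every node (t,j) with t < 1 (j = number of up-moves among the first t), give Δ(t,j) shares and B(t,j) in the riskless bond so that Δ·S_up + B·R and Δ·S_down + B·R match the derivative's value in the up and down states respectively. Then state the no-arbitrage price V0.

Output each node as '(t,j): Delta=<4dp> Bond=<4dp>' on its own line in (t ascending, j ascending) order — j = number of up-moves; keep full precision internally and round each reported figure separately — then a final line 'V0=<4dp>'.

No-arbitrage ⇒ martingale measure with p* = (R−d)/(u−d) = 0.9365.
Terminal values V(1,·): V(1,0)=10.8400, V(1,1)=0.0000
  t=0,j=0: stock 126.0000 → up 157.5000 (V=0.0000), down 78.1200 (V=10.8400). Price 0.5688; hedge Δ=-0.1366, bond B=17.7752.
The time-0 hedge costs 0.5688, which is the no-arbitrage price.

(0,0): Delta=-0.1366 Bond=17.7752
V0=0.5688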